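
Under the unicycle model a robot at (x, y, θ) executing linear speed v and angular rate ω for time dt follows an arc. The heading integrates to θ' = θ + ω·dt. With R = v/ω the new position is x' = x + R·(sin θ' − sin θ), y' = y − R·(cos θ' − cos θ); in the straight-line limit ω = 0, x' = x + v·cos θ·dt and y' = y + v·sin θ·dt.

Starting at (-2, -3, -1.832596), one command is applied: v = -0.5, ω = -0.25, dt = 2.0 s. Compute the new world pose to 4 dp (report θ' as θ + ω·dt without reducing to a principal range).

(-1.5153, -2.1372, -2.3326)

θ' = -1.8326 + -0.25·2.0 = -2.3326
R = v/ω = -0.5/-0.25 = 2.0000
x' = -2 + 2.0000·(sin -2.3326 − sin -1.8326) = -1.5153
y' = -3 − 2.0000·(cos -2.3326 − cos -1.8326) = -2.1372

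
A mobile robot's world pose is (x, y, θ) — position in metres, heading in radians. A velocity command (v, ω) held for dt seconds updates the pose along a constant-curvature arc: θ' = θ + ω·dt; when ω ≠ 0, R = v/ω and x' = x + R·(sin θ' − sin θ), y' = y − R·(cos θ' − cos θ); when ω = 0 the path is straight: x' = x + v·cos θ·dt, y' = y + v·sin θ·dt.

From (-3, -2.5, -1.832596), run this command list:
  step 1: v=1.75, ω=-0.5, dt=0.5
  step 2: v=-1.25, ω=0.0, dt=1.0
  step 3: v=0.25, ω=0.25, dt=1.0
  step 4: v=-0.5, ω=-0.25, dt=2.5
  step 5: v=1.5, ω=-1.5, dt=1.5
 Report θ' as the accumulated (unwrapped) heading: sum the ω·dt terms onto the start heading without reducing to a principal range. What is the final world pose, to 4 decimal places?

step 1: θ'=-2.0826 (R=-3.5000) → pose (-3.3292, -3.3082, -2.0826)
step 2: θ'=-2.0826 (straight) → pose (-2.7170, -2.2184, -2.0826)
step 3: θ'=-1.8326 (R=1.0000) → pose (-2.8111, -2.4493, -1.8326)
step 4: θ'=-2.4576 (R=2.0000) → pose (-2.1430, -1.4169, -2.4576)
step 5: θ'=-4.7076 (R=-1.0000) → pose (-3.7749, -0.6466, -4.7076)

(-3.7749, -0.6466, -4.7076)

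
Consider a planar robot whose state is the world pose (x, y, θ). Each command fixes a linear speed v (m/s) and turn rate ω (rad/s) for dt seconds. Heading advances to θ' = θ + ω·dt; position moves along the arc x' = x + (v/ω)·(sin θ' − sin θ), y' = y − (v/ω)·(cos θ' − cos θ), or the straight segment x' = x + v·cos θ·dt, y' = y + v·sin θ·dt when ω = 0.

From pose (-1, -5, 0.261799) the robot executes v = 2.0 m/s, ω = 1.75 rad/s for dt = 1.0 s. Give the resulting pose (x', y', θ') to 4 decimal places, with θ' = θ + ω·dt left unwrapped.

θ' = 0.2618 + 1.75·1.0 = 2.0118
R = v/ω = 2.0/1.75 = 1.1429
x' = -1 + 1.1429·(sin 2.0118 − sin 0.2618) = -0.2623
y' = -5 − 1.1429·(cos 2.0118 − cos 0.2618) = -3.4083

(-0.2623, -3.4083, 2.0118)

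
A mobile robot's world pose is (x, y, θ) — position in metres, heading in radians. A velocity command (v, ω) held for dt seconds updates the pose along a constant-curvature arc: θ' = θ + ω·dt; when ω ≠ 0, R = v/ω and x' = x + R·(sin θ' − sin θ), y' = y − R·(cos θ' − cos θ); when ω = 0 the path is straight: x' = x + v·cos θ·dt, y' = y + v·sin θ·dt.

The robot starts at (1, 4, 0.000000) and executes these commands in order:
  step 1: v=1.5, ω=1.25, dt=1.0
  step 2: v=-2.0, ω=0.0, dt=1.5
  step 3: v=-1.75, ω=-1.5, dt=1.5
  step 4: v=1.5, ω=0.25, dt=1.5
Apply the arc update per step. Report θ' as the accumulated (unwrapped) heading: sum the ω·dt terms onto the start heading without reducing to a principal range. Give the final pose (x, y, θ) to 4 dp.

(0.6422, 0.0882, -0.6250)

step 1: θ'=1.2500 (R=1.2000) → pose (2.1388, 4.8216, 1.2500)
step 2: θ'=1.2500 (straight) → pose (1.1928, 1.9747, 1.2500)
step 3: θ'=-1.0000 (R=1.1667) → pose (-0.8961, 1.7122, -1.0000)
step 4: θ'=-0.6250 (R=6.0000) → pose (0.6422, 0.0882, -0.6250)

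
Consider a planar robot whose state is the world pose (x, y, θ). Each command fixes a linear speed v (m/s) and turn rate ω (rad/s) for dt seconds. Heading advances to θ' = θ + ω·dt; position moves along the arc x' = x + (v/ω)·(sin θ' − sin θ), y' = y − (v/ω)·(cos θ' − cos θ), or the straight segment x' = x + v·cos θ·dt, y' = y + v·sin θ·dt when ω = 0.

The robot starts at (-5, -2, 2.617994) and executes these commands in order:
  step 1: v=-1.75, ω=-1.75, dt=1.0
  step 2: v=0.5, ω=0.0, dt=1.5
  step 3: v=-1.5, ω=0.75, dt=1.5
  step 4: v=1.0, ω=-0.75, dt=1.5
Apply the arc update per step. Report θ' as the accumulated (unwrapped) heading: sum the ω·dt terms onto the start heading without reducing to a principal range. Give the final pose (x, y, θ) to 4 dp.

(-4.3516, -3.6442, 0.8680)

step 1: θ'=0.8680 (R=1.0000) → pose (-4.7370, -3.5124, 0.8680)
step 2: θ'=0.8680 (straight) → pose (-4.2522, -2.9401, 0.8680)
step 3: θ'=1.9930 (R=-2.0000) → pose (-4.5505, -5.0524, 1.9930)
step 4: θ'=0.8680 (R=-1.3333) → pose (-4.3516, -3.6442, 0.8680)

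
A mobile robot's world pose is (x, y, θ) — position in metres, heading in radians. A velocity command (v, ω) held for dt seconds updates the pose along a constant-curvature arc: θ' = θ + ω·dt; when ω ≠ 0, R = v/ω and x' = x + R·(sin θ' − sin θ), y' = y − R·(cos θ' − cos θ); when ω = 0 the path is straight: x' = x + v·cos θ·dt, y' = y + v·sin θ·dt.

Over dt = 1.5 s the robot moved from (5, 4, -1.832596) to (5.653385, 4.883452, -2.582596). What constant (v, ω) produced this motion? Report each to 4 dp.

Δθ = -2.582596 − -1.832596 = -0.750000
ω = Δθ/dt = -0.750000/1.5 = -0.5000
R = −Δy/(cos θ' − cos θ) = 1.5000
v = R·ω = 1.5000·-0.5000 = -0.7500

v = -0.7500, ω = -0.5000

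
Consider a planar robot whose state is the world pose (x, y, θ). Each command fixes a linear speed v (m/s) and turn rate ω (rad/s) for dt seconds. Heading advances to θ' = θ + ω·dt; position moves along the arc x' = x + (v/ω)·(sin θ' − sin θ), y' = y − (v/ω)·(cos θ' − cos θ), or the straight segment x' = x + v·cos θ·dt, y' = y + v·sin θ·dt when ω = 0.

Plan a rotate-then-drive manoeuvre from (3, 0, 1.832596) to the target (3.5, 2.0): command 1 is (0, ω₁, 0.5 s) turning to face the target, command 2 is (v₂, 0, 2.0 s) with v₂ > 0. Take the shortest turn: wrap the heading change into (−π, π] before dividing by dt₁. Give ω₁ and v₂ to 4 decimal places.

ω₁ = -1.0136, v₂ = 1.0308

heading to target = atan2(2−0, 3.5−3) = 1.3258
Δθ = wrap(1.3258 − 1.8326) = -0.5068; ω₁ = Δθ/dt₁ = -1.0136
distance = √((3.5−3)² + (2−0)²) = 2.0616; v₂ = distance/dt₂ = 1.0308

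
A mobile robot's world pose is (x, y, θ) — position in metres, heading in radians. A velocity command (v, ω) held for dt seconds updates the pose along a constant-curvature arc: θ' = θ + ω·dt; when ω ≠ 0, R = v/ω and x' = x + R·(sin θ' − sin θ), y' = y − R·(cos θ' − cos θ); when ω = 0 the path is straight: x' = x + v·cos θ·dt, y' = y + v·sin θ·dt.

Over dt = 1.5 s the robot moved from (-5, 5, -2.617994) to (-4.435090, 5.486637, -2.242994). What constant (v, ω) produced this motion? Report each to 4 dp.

v = -0.5000, ω = 0.2500

Δθ = -2.242994 − -2.617994 = 0.375000
ω = Δθ/dt = 0.375000/1.5 = 0.2500
R = Δx/(sin θ' − sin θ) = -2.0000
v = R·ω = -2.0000·0.2500 = -0.5000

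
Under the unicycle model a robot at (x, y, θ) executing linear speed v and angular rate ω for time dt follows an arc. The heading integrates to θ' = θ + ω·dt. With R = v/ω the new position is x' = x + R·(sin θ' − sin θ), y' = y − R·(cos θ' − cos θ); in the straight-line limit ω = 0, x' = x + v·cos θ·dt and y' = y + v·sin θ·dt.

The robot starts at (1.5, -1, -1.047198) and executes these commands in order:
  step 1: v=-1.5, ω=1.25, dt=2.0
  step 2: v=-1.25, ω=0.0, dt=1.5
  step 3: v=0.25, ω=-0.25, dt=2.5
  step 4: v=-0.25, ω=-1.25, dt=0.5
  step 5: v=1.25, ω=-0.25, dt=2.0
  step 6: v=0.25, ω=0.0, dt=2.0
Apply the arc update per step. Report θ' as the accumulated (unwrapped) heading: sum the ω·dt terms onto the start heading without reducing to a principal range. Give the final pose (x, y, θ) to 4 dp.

step 1: θ'=1.4528 (R=-1.2000) → pose (-0.7309, -1.4587, 1.4528)
step 2: θ'=1.4528 (straight) → pose (-0.9516, -3.3207, 1.4528)
step 3: θ'=0.8278 (R=-1.0000) → pose (-0.6950, -2.7619, 0.8278)
step 4: θ'=0.2028 (R=0.2000) → pose (-0.8020, -2.8225, 0.2028)
step 5: θ'=-0.2972 (R=-5.0000) → pose (1.6693, -2.9393, -0.2972)
step 6: θ'=-0.2972 (straight) → pose (2.1473, -3.0857, -0.2972)

(2.1473, -3.0857, -0.2972)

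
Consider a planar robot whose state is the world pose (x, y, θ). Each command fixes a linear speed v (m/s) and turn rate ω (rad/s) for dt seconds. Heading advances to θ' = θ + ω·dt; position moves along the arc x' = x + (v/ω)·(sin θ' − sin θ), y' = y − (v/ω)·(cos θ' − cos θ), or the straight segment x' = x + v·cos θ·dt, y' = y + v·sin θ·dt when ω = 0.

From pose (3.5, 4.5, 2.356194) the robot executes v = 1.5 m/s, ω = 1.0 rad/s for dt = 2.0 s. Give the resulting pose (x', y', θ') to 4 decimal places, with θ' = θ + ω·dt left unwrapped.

θ' = 2.3562 + 1.0·2.0 = 4.3562
R = v/ω = 1.5/1.0 = 1.5000
x' = 3.5 + 1.5000·(sin 4.3562 − sin 2.3562) = 1.0335
y' = 4.5 − 1.5000·(cos 4.3562 − cos 2.3562) = 3.9624

(1.0335, 3.9624, 4.3562)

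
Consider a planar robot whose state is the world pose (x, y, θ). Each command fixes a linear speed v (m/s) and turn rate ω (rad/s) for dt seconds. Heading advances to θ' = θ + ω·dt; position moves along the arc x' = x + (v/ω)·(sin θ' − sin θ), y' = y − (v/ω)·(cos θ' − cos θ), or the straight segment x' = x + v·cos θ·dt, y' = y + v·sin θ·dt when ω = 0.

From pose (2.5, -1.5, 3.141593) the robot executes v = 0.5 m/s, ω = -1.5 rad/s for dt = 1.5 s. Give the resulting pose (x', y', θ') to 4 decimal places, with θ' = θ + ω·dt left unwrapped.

θ' = 3.1416 + -1.5·1.5 = 0.8916
R = v/ω = 0.5/-1.5 = -0.3333
x' = 2.5 + -0.3333·(sin 0.8916 − sin 3.1416) = 2.2406
y' = -1.5 − -0.3333·(cos 0.8916 − cos 3.1416) = -0.9573

(2.2406, -0.9573, 0.8916)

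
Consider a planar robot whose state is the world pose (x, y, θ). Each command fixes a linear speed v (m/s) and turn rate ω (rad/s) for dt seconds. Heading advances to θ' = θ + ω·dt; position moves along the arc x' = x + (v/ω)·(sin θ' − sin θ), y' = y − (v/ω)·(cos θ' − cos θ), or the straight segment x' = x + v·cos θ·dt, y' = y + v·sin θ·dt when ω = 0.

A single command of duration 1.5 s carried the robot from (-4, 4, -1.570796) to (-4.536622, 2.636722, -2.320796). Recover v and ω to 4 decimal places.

v = 1.0000, ω = -0.5000

Δθ = -2.320796 − -1.570796 = -0.750000
ω = Δθ/dt = -0.750000/1.5 = -0.5000
R = −Δy/(cos θ' − cos θ) = -2.0000
v = R·ω = -2.0000·-0.5000 = 1.0000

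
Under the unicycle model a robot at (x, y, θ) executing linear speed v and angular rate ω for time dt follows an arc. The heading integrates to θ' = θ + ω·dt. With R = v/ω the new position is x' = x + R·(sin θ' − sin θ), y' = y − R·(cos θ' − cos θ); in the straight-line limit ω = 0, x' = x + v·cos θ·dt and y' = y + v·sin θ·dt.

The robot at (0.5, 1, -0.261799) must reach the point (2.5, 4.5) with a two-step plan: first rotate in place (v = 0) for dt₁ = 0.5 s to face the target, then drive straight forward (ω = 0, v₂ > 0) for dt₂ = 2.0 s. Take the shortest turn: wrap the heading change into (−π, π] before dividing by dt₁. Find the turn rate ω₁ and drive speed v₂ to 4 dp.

ω₁ = 2.6269, v₂ = 2.0156

heading to target = atan2(4.5−1, 2.5−0.5) = 1.0517
Δθ = wrap(1.0517 − -0.2618) = 1.3134; ω₁ = Δθ/dt₁ = 2.6269
distance = √((2.5−0.5)² + (4.5−1)²) = 4.0311; v₂ = distance/dt₂ = 2.0156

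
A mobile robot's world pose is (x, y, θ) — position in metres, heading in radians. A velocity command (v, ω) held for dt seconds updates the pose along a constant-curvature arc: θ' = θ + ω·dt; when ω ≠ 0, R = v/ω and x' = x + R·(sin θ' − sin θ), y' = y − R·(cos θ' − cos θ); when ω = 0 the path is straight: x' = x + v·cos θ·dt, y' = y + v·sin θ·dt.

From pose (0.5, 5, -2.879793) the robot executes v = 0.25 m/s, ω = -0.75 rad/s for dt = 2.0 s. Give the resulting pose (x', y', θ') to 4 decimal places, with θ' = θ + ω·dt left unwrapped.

(0.0987, 5.2131, -4.3798)

θ' = -2.8798 + -0.75·2.0 = -4.3798
R = v/ω = 0.25/-0.75 = -0.3333
x' = 0.5 + -0.3333·(sin -4.3798 − sin -2.8798) = 0.0987
y' = 5 − -0.3333·(cos -4.3798 − cos -2.8798) = 5.2131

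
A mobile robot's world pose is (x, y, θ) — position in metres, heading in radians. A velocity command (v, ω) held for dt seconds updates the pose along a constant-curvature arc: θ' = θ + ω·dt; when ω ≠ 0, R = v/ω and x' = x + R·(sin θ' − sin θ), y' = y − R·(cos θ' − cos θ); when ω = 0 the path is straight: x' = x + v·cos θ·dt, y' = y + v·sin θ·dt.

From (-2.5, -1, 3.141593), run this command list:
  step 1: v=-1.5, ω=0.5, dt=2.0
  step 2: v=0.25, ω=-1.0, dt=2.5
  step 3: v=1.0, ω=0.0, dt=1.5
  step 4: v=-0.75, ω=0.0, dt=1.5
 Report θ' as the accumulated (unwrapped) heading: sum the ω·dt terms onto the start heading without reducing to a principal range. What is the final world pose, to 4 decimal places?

step 1: θ'=4.1416 (R=-3.0000) → pose (0.0244, 0.3791, 4.1416)
step 2: θ'=1.6416 (R=-0.2500) → pose (-0.4353, 0.4965, 1.6416)
step 3: θ'=1.6416 (straight) → pose (-0.5414, 1.9927, 1.6416)
step 4: θ'=1.6416 (straight) → pose (-0.4619, 0.8705, 1.6416)

(-0.4619, 0.8705, 1.6416)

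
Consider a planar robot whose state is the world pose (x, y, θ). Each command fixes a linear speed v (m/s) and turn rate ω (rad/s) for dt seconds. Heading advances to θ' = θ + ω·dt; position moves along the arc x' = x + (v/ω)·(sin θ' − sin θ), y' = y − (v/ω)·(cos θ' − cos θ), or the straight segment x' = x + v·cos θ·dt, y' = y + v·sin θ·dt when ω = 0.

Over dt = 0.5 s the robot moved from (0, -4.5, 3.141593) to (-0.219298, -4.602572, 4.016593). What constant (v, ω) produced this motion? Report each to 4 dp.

v = 0.5000, ω = 1.7500

Δθ = 4.016593 − 3.141593 = 0.875000
ω = Δθ/dt = 0.875000/0.5 = 1.7500
R = Δx/(sin θ' − sin θ) = 0.2857
v = R·ω = 0.2857·1.7500 = 0.5000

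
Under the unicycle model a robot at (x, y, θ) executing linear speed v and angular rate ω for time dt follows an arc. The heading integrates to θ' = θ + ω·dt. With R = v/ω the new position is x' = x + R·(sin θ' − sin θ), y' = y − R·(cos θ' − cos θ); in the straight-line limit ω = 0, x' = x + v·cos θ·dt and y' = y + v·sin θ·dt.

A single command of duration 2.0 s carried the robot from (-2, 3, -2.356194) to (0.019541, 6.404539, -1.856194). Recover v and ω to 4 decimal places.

Δθ = -1.856194 − -2.356194 = 0.500000
ω = Δθ/dt = 0.500000/2.0 = 0.2500
R = −Δy/(cos θ' − cos θ) = -8.0000
v = R·ω = -8.0000·0.2500 = -2.0000

v = -2.0000, ω = 0.2500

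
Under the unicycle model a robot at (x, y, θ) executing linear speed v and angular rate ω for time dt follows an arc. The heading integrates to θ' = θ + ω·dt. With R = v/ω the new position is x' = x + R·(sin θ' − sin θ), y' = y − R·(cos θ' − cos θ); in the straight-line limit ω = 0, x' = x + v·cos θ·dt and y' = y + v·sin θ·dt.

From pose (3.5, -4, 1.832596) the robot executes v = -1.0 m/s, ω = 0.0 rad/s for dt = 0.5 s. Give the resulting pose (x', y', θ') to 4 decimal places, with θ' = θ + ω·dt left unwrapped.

(3.6294, -4.4830, 1.8326)

θ' = 1.8326 + 0.0·0.5 = 1.8326
ω = 0 → straight: x' = 3.5 + -1.0·cos(1.8326)·0.5 = 3.6294
y' = -4 + -1.0·sin(1.8326)·0.5 = -4.4830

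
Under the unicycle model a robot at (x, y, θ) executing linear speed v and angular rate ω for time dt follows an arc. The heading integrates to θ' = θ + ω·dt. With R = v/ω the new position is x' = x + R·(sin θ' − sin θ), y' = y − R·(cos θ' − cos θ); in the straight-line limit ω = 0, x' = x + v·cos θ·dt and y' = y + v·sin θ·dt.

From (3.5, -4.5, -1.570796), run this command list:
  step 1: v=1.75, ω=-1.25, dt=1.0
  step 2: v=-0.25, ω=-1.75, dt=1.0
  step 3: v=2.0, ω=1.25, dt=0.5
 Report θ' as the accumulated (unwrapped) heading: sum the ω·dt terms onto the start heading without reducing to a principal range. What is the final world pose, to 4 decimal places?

step 1: θ'=-2.8208 (R=-1.4000) → pose (2.5415, -5.8286, -2.8208)
step 2: θ'=-4.5708 (R=0.1429) → pose (2.7279, -5.9440, -4.5708)
step 3: θ'=-3.9458 (R=1.6000) → pose (2.2964, -5.0599, -3.9458)

(2.2964, -5.0599, -3.9458)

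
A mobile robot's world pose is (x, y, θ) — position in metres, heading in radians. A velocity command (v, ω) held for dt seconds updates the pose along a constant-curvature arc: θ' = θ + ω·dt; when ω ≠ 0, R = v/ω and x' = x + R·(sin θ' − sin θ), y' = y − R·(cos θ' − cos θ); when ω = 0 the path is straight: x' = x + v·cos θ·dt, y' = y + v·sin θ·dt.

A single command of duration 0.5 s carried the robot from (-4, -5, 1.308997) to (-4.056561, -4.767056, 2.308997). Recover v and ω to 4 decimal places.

Δθ = 2.308997 − 1.308997 = 1.000000
ω = Δθ/dt = 1.000000/0.5 = 2.0000
R = −Δy/(cos θ' − cos θ) = 0.2500
v = R·ω = 0.2500·2.0000 = 0.5000

v = 0.5000, ω = 2.0000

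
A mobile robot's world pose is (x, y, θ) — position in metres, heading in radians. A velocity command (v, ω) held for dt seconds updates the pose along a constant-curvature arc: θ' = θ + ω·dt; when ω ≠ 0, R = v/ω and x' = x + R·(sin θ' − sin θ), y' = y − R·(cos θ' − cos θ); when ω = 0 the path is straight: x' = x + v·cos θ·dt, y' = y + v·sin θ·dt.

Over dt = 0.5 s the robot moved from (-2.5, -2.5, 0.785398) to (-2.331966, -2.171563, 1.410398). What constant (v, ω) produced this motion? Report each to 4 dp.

v = 0.7500, ω = 1.2500

Δθ = 1.410398 − 0.785398 = 0.625000
ω = Δθ/dt = 0.625000/0.5 = 1.2500
R = −Δy/(cos θ' − cos θ) = 0.6000
v = R·ω = 0.6000·1.2500 = 0.7500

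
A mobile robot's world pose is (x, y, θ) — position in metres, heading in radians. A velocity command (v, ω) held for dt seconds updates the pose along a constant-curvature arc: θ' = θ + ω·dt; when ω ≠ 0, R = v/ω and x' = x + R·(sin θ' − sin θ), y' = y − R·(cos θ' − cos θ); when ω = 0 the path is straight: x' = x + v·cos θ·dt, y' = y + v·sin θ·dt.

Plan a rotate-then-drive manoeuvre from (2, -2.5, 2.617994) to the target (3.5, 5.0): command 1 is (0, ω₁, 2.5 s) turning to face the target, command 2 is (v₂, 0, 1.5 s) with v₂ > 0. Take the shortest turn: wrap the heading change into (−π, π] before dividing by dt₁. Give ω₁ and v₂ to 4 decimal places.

ω₁ = -0.4978, v₂ = 5.0990

heading to target = atan2(5−-2.5, 3.5−2) = 1.3734
Δθ = wrap(1.3734 − 2.6180) = -1.2446; ω₁ = Δθ/dt₁ = -0.4978
distance = √((3.5−2)² + (5−-2.5)²) = 7.6485; v₂ = distance/dt₂ = 5.0990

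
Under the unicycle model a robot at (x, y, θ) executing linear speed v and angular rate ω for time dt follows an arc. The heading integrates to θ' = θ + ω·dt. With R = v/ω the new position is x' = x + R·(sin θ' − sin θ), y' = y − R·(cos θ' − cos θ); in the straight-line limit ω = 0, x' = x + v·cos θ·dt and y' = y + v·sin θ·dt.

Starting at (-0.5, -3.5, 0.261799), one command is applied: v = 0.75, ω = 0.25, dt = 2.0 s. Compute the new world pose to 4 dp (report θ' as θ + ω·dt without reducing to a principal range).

θ' = 0.2618 + 0.25·2.0 = 0.7618
R = v/ω = 0.75/0.25 = 3.0000
x' = -0.5 + 3.0000·(sin 0.7618 − sin 0.2618) = 0.7942
y' = -3.5 − 3.0000·(cos 0.7618 − cos 0.2618) = -2.7730

(0.7942, -2.7730, 0.7618)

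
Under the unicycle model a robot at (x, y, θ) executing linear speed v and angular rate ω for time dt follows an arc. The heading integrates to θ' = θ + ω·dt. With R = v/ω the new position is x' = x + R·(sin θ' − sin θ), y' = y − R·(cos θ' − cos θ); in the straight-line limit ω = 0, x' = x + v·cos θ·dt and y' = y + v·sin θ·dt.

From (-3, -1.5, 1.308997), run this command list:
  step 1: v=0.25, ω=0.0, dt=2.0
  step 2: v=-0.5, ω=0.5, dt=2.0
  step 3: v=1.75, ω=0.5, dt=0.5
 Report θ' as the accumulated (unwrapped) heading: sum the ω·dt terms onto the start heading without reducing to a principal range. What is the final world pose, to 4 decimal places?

step 1: θ'=1.3090 (straight) → pose (-2.8706, -1.0170, 1.3090)
step 2: θ'=2.3090 (R=-1.0000) → pose (-2.6443, -1.9488, 2.3090)
step 3: θ'=2.5590 (R=3.5000) → pose (-3.3076, -1.3815, 2.5590)

(-3.3076, -1.3815, 2.5590)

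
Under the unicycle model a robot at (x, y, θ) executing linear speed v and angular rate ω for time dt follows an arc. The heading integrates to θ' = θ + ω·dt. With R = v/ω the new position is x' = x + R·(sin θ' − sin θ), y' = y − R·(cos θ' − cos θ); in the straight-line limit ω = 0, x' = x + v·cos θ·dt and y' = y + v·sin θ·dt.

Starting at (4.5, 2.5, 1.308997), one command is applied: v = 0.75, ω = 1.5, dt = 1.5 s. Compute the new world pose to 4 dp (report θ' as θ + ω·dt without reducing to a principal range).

(3.8143, 3.0865, 3.5590)

θ' = 1.3090 + 1.5·1.5 = 3.5590
R = v/ω = 0.75/1.5 = 0.5000
x' = 4.5 + 0.5000·(sin 3.5590 − sin 1.3090) = 3.8143
y' = 2.5 − 0.5000·(cos 3.5590 − cos 1.3090) = 3.0865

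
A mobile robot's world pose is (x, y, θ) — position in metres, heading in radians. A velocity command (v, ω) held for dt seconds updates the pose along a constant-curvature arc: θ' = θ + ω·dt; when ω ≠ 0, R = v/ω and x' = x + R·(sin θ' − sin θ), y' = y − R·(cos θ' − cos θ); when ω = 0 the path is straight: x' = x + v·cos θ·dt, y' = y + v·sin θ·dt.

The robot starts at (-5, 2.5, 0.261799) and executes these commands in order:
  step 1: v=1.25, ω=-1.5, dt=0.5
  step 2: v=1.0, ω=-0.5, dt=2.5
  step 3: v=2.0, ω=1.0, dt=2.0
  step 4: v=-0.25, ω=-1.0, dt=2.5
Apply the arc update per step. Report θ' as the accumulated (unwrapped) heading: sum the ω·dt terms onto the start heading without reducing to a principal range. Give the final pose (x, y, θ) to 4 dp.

(-1.1309, -1.5374, -2.2382)

step 1: θ'=-0.4882 (R=-0.8333) → pose (-4.3935, 2.4310, -0.4882)
step 2: θ'=-1.7382 (R=-2.0000) → pose (-3.3595, 0.3314, -1.7382)
step 3: θ'=0.2618 (R=2.0000) → pose (-0.8698, -1.9337, 0.2618)
step 4: θ'=-2.2382 (R=0.2500) → pose (-1.1309, -1.5374, -2.2382)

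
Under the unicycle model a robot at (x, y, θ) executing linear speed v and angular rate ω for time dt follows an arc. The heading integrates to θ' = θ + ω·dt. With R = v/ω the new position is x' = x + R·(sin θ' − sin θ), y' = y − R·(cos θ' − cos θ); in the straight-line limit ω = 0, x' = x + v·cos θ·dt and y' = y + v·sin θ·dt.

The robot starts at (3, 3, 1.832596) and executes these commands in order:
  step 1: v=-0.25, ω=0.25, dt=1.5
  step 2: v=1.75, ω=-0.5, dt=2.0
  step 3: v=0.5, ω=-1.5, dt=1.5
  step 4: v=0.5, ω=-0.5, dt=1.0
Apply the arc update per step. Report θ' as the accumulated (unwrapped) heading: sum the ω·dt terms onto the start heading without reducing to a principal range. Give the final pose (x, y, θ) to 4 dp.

step 1: θ'=2.2076 (R=-1.0000) → pose (3.1619, 2.6642, 2.2076)
step 2: θ'=1.2076 (R=-3.5000) → pose (2.7043, 5.9888, 1.2076)
step 3: θ'=-1.0424 (R=-0.3333) → pose (3.3037, 6.0384, -1.0424)
step 4: θ'=-1.5424 (R=-1.0000) → pose (3.4397, 5.5627, -1.5424)

(3.4397, 5.5627, -1.5424)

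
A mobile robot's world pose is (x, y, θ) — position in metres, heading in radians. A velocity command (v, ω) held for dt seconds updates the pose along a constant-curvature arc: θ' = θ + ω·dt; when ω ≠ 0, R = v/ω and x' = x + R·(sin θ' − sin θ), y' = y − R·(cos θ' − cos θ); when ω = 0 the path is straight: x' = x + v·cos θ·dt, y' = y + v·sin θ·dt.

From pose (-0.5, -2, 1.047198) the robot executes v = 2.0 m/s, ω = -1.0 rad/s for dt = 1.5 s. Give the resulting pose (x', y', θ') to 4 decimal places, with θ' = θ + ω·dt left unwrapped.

(2.1070, -1.2015, -0.4528)

θ' = 1.0472 + -1.0·1.5 = -0.4528
R = v/ω = 2.0/-1.0 = -2.0000
x' = -0.5 + -2.0000·(sin -0.4528 − sin 1.0472) = 2.1070
y' = -2 − -2.0000·(cos -0.4528 − cos 1.0472) = -1.2015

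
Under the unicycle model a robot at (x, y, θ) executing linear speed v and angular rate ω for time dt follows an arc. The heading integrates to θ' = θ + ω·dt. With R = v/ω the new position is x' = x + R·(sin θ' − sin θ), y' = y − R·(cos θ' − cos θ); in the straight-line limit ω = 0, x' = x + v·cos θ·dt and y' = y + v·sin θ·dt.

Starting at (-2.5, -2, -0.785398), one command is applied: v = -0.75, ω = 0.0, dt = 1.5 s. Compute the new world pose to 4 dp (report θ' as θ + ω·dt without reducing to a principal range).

(-3.2955, -1.2045, -0.7854)

θ' = -0.7854 + 0.0·1.5 = -0.7854
ω = 0 → straight: x' = -2.5 + -0.75·cos(-0.7854)·1.5 = -3.2955
y' = -2 + -0.75·sin(-0.7854)·1.5 = -1.2045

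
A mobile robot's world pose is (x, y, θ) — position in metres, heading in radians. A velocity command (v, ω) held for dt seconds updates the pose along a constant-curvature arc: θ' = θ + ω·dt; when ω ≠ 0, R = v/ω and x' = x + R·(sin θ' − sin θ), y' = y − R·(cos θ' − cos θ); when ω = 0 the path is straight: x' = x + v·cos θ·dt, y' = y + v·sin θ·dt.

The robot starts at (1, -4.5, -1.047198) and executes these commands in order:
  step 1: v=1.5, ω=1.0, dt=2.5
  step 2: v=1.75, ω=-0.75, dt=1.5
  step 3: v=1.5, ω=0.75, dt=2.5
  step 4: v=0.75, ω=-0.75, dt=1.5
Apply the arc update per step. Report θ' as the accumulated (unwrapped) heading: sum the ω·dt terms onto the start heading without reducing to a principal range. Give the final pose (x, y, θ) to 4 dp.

step 1: θ'=1.4528 (R=1.5000) → pose (3.7886, -3.9266, 1.4528)
step 2: θ'=0.3278 (R=-2.3333) → pose (5.3545, -1.9922, 0.3278)
step 3: θ'=2.2028 (R=2.0000) → pose (6.3242, 1.0829, 2.2028)
step 4: θ'=1.0778 (R=-1.0000) → pose (6.2502, 2.1469, 1.0778)

(6.2502, 2.1469, 1.0778)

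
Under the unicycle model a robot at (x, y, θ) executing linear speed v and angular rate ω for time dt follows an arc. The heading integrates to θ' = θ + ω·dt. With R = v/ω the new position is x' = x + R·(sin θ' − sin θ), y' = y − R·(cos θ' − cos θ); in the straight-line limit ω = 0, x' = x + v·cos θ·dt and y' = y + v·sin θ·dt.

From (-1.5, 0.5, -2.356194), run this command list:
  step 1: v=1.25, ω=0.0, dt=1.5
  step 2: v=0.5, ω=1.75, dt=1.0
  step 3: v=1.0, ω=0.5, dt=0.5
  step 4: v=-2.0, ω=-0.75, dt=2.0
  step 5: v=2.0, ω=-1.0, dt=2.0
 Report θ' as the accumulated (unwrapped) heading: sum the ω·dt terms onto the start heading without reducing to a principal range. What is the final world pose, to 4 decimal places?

step 1: θ'=-2.3562 (straight) → pose (-2.8258, -0.8258, -2.3562)
step 2: θ'=-0.6062 (R=0.2857) → pose (-2.7866, -1.2627, -0.6062)
step 3: θ'=-0.3562 (R=2.0000) → pose (-2.3445, -1.4935, -0.3562)
step 4: θ'=-1.8562 (R=2.6667) → pose (-3.9734, 1.7566, -1.8562)
step 5: θ'=-3.8562 (R=-2.0000) → pose (-7.2031, 0.8089, -3.8562)

(-7.2031, 0.8089, -3.8562)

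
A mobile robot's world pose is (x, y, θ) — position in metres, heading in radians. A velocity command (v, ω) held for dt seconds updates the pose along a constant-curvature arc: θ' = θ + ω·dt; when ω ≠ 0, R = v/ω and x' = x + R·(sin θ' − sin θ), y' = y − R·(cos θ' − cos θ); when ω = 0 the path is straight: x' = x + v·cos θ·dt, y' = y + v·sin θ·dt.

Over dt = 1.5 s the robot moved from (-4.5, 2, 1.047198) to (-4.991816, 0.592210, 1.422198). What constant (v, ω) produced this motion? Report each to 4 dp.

Δθ = 1.422198 − 1.047198 = 0.375000
ω = Δθ/dt = 0.375000/1.5 = 0.2500
R = −Δy/(cos θ' − cos θ) = -4.0000
v = R·ω = -4.0000·0.2500 = -1.0000

v = -1.0000, ω = 0.2500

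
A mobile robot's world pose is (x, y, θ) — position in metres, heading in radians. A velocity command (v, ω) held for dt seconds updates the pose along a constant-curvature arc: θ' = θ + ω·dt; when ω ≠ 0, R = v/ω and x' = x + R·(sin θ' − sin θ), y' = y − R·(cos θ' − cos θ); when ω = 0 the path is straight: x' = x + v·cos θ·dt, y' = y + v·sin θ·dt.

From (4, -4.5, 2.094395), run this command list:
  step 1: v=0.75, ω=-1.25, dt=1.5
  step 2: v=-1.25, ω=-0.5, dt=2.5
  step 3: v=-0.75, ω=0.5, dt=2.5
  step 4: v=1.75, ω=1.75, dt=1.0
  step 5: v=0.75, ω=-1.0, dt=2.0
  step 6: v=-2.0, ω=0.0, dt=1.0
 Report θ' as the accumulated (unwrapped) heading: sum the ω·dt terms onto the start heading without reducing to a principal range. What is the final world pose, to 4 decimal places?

(-0.4929, 0.6986, -0.0306)

step 1: θ'=0.2194 (R=-0.6000) → pose (4.3890, -3.6144, 0.2194)
step 2: θ'=-1.0306 (R=2.5000) → pose (1.7009, -2.4601, -1.0306)
step 3: θ'=0.2194 (R=-1.5000) → pose (0.0880, -1.7675, 0.2194)
step 4: θ'=1.9694 (R=1.0000) → pose (0.7920, -0.4033, 1.9694)
step 5: θ'=-0.0306 (R=-0.7500) → pose (1.5062, 0.6374, -0.0306)
step 6: θ'=-0.0306 (straight) → pose (-0.4929, 0.6986, -0.0306)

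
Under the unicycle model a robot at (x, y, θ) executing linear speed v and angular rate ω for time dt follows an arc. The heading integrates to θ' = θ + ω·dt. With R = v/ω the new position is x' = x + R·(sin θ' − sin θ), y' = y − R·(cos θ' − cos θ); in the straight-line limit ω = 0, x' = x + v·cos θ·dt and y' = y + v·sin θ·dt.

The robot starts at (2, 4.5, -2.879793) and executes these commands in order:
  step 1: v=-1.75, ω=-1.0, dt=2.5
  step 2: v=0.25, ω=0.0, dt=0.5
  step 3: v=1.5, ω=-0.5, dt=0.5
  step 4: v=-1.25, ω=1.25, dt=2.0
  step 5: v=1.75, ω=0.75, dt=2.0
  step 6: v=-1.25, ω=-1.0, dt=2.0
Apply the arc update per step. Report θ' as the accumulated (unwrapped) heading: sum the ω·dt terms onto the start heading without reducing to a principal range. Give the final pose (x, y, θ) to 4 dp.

step 1: θ'=-5.3798 (R=1.7500) → pose (3.8274, 1.7265, -5.3798)
step 2: θ'=-5.3798 (straight) → pose (3.9048, 1.8246, -5.3798)
step 3: θ'=-5.6298 (R=-3.0000) → pose (4.4374, 2.3499, -5.6298)
step 4: θ'=-3.1298 (R=-1.0000) → pose (5.0571, 0.5559, -3.1298)
step 5: θ'=-1.6298 (R=2.3333) → pose (2.7554, -1.6397, -1.6298)
step 6: θ'=-3.6298 (R=1.2500) → pose (4.5895, -0.6094, -3.6298)

(4.5895, -0.6094, -3.6298)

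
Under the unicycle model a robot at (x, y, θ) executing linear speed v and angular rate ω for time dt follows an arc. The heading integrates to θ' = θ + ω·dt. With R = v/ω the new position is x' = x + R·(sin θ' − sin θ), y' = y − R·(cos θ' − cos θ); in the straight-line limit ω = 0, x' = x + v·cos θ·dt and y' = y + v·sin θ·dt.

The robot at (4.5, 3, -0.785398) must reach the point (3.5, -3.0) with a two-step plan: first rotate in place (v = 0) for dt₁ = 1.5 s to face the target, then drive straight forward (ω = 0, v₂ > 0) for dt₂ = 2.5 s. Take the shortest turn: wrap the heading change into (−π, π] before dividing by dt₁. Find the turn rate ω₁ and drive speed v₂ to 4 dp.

heading to target = atan2(-3−3, 3.5−4.5) = -1.7359
Δθ = wrap(-1.7359 − -0.7854) = -0.9505; ω₁ = Δθ/dt₁ = -0.6337
distance = √((3.5−4.5)² + (-3−3)²) = 6.0828; v₂ = distance/dt₂ = 2.4331

ω₁ = -0.6337, v₂ = 2.4331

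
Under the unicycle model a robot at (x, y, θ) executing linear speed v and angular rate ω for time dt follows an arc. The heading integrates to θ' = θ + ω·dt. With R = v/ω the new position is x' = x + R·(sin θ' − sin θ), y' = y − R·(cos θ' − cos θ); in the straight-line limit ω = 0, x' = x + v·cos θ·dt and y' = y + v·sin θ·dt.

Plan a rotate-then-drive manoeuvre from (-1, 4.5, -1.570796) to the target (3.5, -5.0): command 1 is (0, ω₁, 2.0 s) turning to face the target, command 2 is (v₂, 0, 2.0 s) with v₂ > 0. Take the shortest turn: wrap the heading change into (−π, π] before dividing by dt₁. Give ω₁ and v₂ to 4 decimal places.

heading to target = atan2(-5−4.5, 3.5−-1) = -1.1284
Δθ = wrap(-1.1284 − -1.5708) = 0.4424; ω₁ = Δθ/dt₁ = 0.2212
distance = √((3.5−-1)² + (-5−4.5)²) = 10.5119; v₂ = distance/dt₂ = 5.2559

ω₁ = 0.2212, v₂ = 5.2559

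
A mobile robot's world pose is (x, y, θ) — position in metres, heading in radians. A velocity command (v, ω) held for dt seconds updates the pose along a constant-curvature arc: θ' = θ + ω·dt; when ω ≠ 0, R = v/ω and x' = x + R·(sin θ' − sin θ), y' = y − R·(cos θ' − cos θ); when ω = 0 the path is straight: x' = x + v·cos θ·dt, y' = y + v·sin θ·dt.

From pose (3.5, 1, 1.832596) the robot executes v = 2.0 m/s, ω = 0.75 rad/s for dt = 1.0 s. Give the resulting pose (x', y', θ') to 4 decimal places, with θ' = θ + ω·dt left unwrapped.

θ' = 1.8326 + 0.75·1.0 = 2.5826
R = v/ω = 2.0/0.75 = 2.6667
x' = 3.5 + 2.6667·(sin 2.5826 − sin 1.8326) = 2.3384
y' = 1 − 2.6667·(cos 2.5826 − cos 1.8326) = 2.5706

(2.3384, 2.5706, 2.5826)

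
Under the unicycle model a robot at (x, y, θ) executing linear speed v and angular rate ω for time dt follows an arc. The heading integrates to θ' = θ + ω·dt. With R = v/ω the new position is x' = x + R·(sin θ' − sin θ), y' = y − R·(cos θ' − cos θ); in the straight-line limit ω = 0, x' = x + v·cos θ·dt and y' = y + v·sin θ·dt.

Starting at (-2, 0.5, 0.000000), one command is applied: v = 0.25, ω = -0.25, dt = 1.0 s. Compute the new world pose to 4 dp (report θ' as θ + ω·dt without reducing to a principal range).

(-1.7526, 0.4689, -0.2500)

θ' = 0.0000 + -0.25·1.0 = -0.2500
R = v/ω = 0.25/-0.25 = -1.0000
x' = -2 + -1.0000·(sin -0.2500 − sin 0.0000) = -1.7526
y' = 0.5 − -1.0000·(cos -0.2500 − cos 0.0000) = 0.4689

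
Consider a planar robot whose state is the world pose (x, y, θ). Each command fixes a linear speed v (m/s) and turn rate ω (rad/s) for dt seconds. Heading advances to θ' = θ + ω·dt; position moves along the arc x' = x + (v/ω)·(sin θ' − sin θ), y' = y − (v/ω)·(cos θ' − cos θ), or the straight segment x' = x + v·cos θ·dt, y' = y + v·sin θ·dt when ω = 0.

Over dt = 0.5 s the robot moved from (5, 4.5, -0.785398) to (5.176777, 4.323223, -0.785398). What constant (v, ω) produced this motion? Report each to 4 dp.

Δθ = -0.785398 − -0.785398 = 0.000000
ω = Δθ/dt = 0.000000/0.5 = 0.0000
ω = 0 → v = (Δx·cos θ + Δy·sin θ)/dt = 0.5000

v = 0.5000, ω = 0.0000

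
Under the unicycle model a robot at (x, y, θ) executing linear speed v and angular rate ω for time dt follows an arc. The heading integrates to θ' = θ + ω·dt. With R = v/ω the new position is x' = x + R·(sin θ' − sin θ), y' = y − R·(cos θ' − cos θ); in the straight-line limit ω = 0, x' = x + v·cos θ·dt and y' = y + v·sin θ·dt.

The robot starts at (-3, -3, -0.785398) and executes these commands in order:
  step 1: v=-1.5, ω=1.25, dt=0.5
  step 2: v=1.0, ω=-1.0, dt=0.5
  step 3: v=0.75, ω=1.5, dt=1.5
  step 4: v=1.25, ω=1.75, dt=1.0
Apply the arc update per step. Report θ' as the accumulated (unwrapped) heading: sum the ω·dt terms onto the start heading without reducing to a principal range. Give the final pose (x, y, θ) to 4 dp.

step 1: θ'=-0.1604 (R=-1.2000) → pose (-3.6569, -2.6639, -0.1604)
step 2: θ'=-0.6604 (R=-1.0000) → pose (-3.2032, -2.8613, -0.6604)
step 3: θ'=1.5896 (R=0.5000) → pose (-2.3965, -2.4571, 1.5896)
step 4: θ'=3.3396 (R=0.7143) → pose (-3.2512, -1.7702, 3.3396)

(-3.2512, -1.7702, 3.3396)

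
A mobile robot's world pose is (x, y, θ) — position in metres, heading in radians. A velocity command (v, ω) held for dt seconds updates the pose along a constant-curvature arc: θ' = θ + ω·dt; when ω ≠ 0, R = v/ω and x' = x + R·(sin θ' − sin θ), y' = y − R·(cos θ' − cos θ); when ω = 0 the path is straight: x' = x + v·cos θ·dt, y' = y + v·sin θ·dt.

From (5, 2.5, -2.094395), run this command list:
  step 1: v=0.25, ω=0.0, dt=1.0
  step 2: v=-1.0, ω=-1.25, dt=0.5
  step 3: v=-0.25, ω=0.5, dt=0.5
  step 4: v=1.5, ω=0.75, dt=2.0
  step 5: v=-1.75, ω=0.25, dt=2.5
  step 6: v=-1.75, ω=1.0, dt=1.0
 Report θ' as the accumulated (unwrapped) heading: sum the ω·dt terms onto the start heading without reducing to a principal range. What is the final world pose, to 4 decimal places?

(-0.1233, 2.3499, 0.6556)

step 1: θ'=-2.0944 (straight) → pose (4.8750, 2.2835, -2.0944)
step 2: θ'=-2.7194 (R=0.8000) → pose (5.2400, 2.6132, -2.7194)
step 3: θ'=-2.4694 (R=-0.5000) → pose (5.3465, 2.6781, -2.4694)
step 4: θ'=-0.9694 (R=2.0000) → pose (4.9428, -0.0184, -0.9694)
step 5: θ'=-0.3444 (R=-7.0000) → pose (1.5344, 2.6100, -0.3444)
step 6: θ'=0.6556 (R=-1.7500) → pose (-0.1233, 2.3499, 0.6556)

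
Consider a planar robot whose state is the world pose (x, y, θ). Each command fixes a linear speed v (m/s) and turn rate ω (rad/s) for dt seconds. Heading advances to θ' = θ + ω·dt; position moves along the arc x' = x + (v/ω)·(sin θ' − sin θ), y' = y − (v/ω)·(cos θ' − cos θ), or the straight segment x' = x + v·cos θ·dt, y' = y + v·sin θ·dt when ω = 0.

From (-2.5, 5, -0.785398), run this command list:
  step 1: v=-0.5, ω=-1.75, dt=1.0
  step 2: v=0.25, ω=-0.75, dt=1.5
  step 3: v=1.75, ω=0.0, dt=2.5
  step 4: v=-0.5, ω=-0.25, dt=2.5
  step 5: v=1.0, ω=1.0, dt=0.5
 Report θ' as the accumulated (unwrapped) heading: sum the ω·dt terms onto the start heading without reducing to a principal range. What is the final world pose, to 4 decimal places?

step 1: θ'=-2.5354 (R=0.2857) → pose (-2.4608, 5.4368, -2.5354)
step 2: θ'=-3.6604 (R=-0.3333) → pose (-2.8159, 5.4213, -3.6604)
step 3: θ'=-3.6604 (straight) → pose (-6.6153, 7.5906, -3.6604)
step 4: θ'=-4.2854 (R=2.0000) → pose (-5.7865, 6.6821, -4.2854)
step 5: θ'=-3.7854 (R=1.0000) → pose (-6.0965, 7.0677, -3.7854)

(-6.0965, 7.0677, -3.7854)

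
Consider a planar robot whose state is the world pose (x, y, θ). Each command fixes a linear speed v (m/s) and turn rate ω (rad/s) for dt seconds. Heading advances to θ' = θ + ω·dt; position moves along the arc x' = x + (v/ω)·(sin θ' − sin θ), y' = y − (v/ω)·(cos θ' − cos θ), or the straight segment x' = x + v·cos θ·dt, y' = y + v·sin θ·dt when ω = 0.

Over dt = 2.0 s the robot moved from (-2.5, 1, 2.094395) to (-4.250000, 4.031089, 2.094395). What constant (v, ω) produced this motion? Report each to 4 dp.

v = 1.7500, ω = 0.0000

Δθ = 2.094395 − 2.094395 = 0.000000
ω = Δθ/dt = 0.000000/2.0 = 0.0000
ω = 0 → v = (Δx·cos θ + Δy·sin θ)/dt = 1.7500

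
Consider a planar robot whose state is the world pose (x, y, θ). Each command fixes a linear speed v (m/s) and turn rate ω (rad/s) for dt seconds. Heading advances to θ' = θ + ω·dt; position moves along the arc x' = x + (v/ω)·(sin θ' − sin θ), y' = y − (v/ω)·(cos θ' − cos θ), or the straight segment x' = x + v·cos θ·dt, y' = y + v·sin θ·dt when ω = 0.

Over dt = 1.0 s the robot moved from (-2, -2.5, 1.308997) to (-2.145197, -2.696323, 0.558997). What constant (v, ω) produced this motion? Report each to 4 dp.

v = -0.2500, ω = -0.7500

Δθ = 0.558997 − 1.308997 = -0.750000
ω = Δθ/dt = -0.750000/1.0 = -0.7500
R = −Δy/(cos θ' − cos θ) = 0.3333
v = R·ω = 0.3333·-0.7500 = -0.2500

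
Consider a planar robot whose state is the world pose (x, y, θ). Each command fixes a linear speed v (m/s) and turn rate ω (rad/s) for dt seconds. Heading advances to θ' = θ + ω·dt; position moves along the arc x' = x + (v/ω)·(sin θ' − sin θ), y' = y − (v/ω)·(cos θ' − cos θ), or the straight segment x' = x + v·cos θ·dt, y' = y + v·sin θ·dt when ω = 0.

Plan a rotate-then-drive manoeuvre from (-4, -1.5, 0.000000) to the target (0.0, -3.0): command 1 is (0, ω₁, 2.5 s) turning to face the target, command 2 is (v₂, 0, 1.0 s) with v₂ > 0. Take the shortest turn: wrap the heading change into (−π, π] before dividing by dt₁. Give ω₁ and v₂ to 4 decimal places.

heading to target = atan2(-3−-1.5, 0−-4) = -0.3588
Δθ = wrap(-0.3588 − 0.0000) = -0.3588; ω₁ = Δθ/dt₁ = -0.1435
distance = √((0−-4)² + (-3−-1.5)²) = 4.2720; v₂ = distance/dt₂ = 4.2720

ω₁ = -0.1435, v₂ = 4.2720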